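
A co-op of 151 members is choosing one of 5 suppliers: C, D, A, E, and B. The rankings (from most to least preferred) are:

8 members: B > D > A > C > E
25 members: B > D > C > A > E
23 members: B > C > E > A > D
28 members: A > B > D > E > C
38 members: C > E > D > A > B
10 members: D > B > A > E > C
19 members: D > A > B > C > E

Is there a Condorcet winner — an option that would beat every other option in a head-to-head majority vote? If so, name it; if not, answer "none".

Checking pairwise contests:
D beats C 90–61.
B beats D 84–67.
C beats A 86–65.
C beats E 113–38.
A beats B 85–66.
Every option loses at least one head-to-head, so there is no Condorcet winner.

none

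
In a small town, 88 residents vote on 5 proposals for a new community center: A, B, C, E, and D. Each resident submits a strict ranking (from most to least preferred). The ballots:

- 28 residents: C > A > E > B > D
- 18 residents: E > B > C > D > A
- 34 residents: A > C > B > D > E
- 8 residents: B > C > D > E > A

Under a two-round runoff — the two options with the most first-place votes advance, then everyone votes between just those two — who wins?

Round 1 first-place votes: A 34, B 8, C 28, E 18, D 0.
A and C advance.
Runoff: A is preferred to C by 34 voters; C by 54.
C wins the runoff.

C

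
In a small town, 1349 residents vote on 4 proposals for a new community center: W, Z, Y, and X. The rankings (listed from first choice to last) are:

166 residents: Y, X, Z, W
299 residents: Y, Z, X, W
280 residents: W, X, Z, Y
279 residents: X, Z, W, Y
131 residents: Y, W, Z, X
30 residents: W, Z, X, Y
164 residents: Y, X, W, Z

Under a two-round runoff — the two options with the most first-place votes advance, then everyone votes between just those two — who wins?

Round 1 first-place votes: W 310, Z 0, Y 760, X 279.
Y and W advance.
Runoff: Y is preferred to W by 760 voters; W by 589.
Y wins the runoff.

Y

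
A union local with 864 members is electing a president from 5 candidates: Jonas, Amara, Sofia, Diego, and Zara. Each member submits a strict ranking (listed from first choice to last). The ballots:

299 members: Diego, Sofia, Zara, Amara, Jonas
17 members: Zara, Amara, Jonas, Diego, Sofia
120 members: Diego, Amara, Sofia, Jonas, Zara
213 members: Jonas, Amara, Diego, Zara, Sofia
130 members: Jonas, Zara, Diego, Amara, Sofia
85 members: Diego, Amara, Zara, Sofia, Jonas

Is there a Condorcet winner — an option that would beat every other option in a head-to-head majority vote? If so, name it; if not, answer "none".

Diego

Diego vs Jonas: 504–360 for Diego.
Diego vs Amara: 634–230 for Diego.
Diego vs Sofia: 864–0 for Diego.
Diego vs Zara: 717–147 for Diego.
Diego beats every other option head-to-head.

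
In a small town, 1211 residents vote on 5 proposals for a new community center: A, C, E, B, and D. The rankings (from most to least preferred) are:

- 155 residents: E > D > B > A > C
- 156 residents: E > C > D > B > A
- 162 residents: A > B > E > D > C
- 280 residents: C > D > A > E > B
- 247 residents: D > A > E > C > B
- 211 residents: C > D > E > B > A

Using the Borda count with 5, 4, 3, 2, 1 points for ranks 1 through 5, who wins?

D

A: 155·2 + 156·1 + 162·5 + 280·3 + 247·4 + 211·1 = 3315
C: 155·1 + 156·4 + 162·1 + 280·5 + 247·2 + 211·5 = 3890
E: 155·5 + 156·5 + 162·3 + 280·2 + 247·3 + 211·3 = 3975
B: 155·3 + 156·2 + 162·4 + 280·1 + 247·1 + 211·2 = 2374
D: 155·4 + 156·3 + 162·2 + 280·4 + 247·5 + 211·4 = 4611
D has the highest Borda score (4611).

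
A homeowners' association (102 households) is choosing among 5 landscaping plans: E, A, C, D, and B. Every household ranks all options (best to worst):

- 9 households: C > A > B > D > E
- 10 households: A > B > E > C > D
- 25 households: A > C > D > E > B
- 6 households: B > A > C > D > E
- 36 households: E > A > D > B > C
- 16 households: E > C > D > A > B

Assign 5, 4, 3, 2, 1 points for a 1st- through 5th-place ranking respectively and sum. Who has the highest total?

E: 9·1 + 10·3 + 25·2 + 6·1 + 36·5 + 16·5 = 355
A: 9·4 + 10·5 + 25·5 + 6·4 + 36·4 + 16·2 = 411
C: 9·5 + 10·2 + 25·4 + 6·3 + 36·1 + 16·4 = 283
D: 9·2 + 10·1 + 25·3 + 6·2 + 36·3 + 16·3 = 271
B: 9·3 + 10·4 + 25·1 + 6·5 + 36·2 + 16·1 = 210
A has the highest Borda score (411).

A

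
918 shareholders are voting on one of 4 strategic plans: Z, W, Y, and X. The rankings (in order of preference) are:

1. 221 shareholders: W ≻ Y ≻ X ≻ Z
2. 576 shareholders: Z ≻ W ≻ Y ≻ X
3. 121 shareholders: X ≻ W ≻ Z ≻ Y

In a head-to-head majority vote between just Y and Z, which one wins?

Z

Voters preferring Y to Z: 221; preferring Z to Y: 697.
Z wins the head-to-head.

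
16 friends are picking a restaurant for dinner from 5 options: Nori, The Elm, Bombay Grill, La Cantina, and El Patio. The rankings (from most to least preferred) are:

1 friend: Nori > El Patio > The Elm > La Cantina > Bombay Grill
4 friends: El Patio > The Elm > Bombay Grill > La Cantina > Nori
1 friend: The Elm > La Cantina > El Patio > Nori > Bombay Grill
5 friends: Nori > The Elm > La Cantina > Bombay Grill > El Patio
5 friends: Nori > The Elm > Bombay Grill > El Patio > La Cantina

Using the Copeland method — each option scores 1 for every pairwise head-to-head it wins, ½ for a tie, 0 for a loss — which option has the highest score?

Nori: beats The Elm, Bombay Grill, La Cantina, and El Patio → score 4.
The Elm: beats Bombay Grill, La Cantina, and El Patio; loses to Nori → score 3.
Bombay Grill: beats La Cantina and El Patio; loses to Nori and The Elm → score 2.
La Cantina: loses to Nori, The Elm, Bombay Grill, and El Patio → score 0.
El Patio: beats La Cantina; loses to Nori, The Elm, and Bombay Grill → score 1.
Nori has the best pairwise record.

Nori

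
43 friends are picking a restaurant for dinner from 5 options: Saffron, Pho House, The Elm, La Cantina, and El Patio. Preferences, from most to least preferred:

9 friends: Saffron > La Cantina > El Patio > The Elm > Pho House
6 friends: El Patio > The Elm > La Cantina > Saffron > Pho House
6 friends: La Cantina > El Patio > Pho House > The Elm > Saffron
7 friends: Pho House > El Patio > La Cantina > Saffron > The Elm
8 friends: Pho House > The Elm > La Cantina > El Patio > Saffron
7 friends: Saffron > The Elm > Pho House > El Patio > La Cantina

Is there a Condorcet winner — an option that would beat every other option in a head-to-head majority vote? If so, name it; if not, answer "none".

Checking pairwise contests:
La Cantina beats Saffron 27–16.
Saffron beats Pho House 22–21.
Saffron beats The Elm 23–20.
Pho House beats La Cantina 22–21.
Pho House beats El Patio 22–21.
Every option loses at least one head-to-head, so there is no Condorcet winner.

none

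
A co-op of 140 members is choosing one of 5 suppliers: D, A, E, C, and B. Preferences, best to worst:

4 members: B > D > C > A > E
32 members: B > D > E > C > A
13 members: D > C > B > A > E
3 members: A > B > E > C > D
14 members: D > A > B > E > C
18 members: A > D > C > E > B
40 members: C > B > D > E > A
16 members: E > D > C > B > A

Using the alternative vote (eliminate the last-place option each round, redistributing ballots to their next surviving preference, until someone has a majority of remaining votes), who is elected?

D

Round 1: D 27, A 21, E 16, C 40, B 36. Eliminate E.
Round 2: D 43, A 21, C 40, B 36. Eliminate A.
Round 3: D 61, C 40, B 39. Eliminate B.
Round 4: D 97, C 43. D has a majority.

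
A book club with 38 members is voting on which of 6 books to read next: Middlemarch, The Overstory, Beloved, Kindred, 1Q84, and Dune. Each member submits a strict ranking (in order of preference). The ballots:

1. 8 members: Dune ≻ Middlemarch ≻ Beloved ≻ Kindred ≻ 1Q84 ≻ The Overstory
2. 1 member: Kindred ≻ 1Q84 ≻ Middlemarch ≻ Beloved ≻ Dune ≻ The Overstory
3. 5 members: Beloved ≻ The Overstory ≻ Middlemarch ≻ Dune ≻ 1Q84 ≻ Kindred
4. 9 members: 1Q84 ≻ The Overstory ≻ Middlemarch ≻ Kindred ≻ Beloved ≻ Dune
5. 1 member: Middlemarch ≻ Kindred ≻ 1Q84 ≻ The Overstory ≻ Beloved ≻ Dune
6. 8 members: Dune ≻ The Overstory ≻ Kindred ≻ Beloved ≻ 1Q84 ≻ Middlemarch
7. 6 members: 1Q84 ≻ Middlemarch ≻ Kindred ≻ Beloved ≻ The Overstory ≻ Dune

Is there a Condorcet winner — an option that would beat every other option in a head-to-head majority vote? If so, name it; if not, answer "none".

none

Checking pairwise contests:
The Overstory beats Middlemarch 22–16.
Beloved beats The Overstory 20–18.
Middlemarch beats Beloved 25–13.
Middlemarch beats Kindred 29–9.
Beloved beats 1Q84 21–17.
Middlemarch beats Dune 22–16.
Every option loses at least one head-to-head, so there is no Condorcet winner.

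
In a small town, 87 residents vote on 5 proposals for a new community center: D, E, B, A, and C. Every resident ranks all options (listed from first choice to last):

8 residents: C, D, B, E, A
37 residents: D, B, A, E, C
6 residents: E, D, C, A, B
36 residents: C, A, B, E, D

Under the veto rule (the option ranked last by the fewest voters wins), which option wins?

E

Last-place votes: D 36, E 0, B 6, A 8, C 37.
E is ranked last by the fewest voters, so E wins.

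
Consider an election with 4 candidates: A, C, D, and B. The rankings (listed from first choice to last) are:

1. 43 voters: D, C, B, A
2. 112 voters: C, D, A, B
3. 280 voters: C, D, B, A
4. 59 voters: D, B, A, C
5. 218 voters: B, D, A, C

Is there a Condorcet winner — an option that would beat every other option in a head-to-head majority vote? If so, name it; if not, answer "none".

C vs A: 435–277 for C.
C vs D: 392–320 for C.
C vs B: 435–277 for C.
C beats every other option head-to-head.

C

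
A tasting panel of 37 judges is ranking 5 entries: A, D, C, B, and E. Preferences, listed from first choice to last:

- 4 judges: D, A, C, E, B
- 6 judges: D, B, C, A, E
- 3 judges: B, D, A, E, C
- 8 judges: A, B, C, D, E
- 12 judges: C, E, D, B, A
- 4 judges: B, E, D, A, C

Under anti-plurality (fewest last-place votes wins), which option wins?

Last-place votes: A 12, D 0, C 7, B 4, E 14.
D is ranked last by the fewest voters, so D wins.

D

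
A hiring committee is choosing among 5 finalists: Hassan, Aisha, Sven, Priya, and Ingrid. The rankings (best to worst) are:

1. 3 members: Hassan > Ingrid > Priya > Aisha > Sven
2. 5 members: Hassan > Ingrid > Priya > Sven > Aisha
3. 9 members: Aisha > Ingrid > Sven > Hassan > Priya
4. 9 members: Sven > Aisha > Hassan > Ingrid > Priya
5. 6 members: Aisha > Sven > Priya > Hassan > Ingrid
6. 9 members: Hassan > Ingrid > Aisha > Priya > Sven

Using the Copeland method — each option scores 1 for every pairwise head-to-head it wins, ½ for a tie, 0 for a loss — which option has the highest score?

Aisha

Hassan: beats Priya and Ingrid; loses to Aisha and Sven → score 2.
Aisha: beats Hassan, Sven, Priya, and Ingrid → score 4.
Sven: beats Hassan and Priya; loses to Aisha and Ingrid → score 2.
Priya: loses to Hassan, Aisha, Sven, and Ingrid → score 0.
Ingrid: beats Sven and Priya; loses to Hassan and Aisha → score 2.
Aisha has the best pairwise record.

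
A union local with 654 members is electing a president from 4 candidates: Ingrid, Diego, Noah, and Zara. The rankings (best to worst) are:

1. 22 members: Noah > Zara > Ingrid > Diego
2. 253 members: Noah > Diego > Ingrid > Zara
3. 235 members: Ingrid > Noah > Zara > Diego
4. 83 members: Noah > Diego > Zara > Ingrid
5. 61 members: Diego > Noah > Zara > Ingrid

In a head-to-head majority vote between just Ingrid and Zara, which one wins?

Voters preferring Ingrid to Zara: 488; preferring Zara to Ingrid: 166.
Ingrid wins the head-to-head.

Ingrid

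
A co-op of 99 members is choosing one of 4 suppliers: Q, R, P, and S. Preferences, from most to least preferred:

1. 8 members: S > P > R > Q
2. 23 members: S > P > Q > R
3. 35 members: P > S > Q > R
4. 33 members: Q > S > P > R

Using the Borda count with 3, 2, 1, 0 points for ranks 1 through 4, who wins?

Q: 8·0 + 23·1 + 35·1 + 33·3 = 157
R: 8·1 + 23·0 + 35·0 + 33·0 = 8
P: 8·2 + 23·2 + 35·3 + 33·1 = 200
S: 8·3 + 23·3 + 35·2 + 33·2 = 229
S has the highest Borda score (229).

S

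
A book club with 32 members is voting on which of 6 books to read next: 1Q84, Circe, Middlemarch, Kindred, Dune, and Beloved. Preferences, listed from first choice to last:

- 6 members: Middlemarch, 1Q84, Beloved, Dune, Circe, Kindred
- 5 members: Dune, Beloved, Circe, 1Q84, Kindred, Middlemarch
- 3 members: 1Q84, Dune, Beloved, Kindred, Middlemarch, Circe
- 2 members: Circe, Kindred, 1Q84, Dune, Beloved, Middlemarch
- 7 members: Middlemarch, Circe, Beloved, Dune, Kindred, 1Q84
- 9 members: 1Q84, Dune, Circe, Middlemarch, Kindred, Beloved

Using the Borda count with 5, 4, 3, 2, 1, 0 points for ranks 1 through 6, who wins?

Dune

1Q84: 6·4 + 5·2 + 3·5 + 2·3 + 7·0 + 9·5 = 100
Circe: 6·1 + 5·3 + 3·0 + 2·5 + 7·4 + 9·3 = 86
Middlemarch: 6·5 + 5·0 + 3·1 + 2·0 + 7·5 + 9·2 = 86
Kindred: 6·0 + 5·1 + 3·2 + 2·4 + 7·1 + 9·1 = 35
Dune: 6·2 + 5·5 + 3·4 + 2·2 + 7·2 + 9·4 = 103
Beloved: 6·3 + 5·4 + 3·3 + 2·1 + 7·3 + 9·0 = 70
Dune has the highest Borda score (103).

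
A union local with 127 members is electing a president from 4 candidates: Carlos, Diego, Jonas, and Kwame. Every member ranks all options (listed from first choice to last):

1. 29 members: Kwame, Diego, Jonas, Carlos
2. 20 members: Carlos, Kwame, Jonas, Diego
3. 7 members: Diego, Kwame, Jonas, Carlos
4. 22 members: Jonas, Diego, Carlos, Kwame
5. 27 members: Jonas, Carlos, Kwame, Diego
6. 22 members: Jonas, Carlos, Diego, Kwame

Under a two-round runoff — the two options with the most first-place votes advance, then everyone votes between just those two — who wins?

Round 1 first-place votes: Carlos 20, Diego 7, Jonas 71, Kwame 29.
Jonas and Kwame advance.
Runoff: Jonas is preferred to Kwame by 71 voters; Kwame by 56.
Jonas wins the runoff.

Jonas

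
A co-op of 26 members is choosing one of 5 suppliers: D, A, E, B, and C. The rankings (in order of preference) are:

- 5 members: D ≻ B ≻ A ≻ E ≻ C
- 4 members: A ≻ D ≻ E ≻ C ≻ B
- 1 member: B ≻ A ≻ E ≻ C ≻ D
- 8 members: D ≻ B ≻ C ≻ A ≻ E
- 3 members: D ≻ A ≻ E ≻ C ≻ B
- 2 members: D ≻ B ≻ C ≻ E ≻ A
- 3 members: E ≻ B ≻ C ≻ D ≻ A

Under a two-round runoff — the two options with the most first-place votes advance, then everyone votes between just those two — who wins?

D

Round 1 first-place votes: D 18, A 4, E 3, B 1, C 0.
D and A advance.
Runoff: D is preferred to A by 21 voters; A by 5.
D wins the runoff.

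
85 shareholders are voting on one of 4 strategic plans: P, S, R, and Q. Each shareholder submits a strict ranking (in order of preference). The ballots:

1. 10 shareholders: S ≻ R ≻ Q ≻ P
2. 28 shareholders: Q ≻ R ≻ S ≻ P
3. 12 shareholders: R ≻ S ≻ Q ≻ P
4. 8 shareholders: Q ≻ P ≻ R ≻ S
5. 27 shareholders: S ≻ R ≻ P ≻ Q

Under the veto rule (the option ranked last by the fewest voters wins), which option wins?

R

Last-place votes: P 50, S 8, R 0, Q 27.
R is ranked last by the fewest voters, so R wins.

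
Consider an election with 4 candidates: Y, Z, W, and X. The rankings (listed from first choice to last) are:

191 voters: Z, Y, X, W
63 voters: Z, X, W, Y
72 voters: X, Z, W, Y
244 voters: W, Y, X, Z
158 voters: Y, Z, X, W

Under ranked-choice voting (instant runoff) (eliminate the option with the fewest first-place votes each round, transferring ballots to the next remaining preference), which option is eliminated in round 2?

Round 1: Y 158, Z 254, W 244, X 72. Eliminate X.
Round 2: Y 158, Z 326, W 244. Eliminate Y.

Y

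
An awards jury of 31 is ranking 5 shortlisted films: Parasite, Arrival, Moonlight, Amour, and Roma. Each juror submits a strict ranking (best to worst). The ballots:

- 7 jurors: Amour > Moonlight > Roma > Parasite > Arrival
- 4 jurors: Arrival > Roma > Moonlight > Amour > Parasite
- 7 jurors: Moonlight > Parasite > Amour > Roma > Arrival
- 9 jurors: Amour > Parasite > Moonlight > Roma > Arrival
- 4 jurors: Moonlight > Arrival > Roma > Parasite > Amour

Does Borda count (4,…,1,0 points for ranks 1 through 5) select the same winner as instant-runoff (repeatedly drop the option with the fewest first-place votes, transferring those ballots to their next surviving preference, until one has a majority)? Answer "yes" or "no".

no

Borda — scores: Parasite 59, Arrival 28, Moonlight 91, Amour 82, Roma 50. Winner: Moonlight.
Instant-runoff — R1 Parasite 0, Arrival 4, Moonlight 11, Amour 16, Roma 0 (Amour winner). Winner: Amour.
The two methods disagree.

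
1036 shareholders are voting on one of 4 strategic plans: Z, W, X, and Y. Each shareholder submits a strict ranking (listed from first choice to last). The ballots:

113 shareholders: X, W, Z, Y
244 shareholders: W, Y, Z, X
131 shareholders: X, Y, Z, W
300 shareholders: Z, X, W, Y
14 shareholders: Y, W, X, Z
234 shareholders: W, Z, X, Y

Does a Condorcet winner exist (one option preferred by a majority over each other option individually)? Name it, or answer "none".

none

Checking pairwise contests:
W beats Z 605–431.
X beats W 544–492.
Z beats X 778–258.
Z beats Y 647–389.
Every option loses at least one head-to-head, so there is no Condorcet winner.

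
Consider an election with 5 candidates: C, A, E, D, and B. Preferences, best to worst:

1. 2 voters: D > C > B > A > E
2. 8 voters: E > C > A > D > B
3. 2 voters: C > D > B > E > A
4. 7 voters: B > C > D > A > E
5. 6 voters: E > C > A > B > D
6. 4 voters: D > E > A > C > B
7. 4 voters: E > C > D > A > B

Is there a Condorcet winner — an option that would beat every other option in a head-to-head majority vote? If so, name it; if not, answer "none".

E

E vs C: 22–11 for E.
E vs A: 24–9 for E.
E vs D: 18–15 for E.
E vs B: 22–11 for E.
E beats every other option head-to-head.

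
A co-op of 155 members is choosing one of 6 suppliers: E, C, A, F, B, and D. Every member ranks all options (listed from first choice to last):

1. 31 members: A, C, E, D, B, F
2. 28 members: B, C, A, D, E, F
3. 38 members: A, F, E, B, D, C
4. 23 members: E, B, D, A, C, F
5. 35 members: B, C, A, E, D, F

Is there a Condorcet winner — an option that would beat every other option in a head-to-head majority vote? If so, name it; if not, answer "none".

none

Checking pairwise contests:
C beats E 94–61.
A beats C 92–63.
B beats A 86–69.
E beats F 117–38.
E beats B 92–63.
E beats D 127–28.
Every option loses at least one head-to-head, so there is no Condorcet winner.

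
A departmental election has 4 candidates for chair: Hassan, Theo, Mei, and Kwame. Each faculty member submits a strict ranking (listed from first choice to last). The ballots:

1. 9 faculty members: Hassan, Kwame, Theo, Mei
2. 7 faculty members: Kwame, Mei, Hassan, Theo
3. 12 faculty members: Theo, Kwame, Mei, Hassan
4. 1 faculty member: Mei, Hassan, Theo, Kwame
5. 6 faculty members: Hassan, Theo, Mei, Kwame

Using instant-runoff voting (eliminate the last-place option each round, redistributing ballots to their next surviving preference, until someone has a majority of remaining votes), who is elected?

Hassan

Round 1: Hassan 15, Theo 12, Mei 1, Kwame 7. Eliminate Mei.
Round 2: Hassan 16, Theo 12, Kwame 7. Eliminate Kwame.
Round 3: Hassan 23, Theo 12. Hassan has a majority.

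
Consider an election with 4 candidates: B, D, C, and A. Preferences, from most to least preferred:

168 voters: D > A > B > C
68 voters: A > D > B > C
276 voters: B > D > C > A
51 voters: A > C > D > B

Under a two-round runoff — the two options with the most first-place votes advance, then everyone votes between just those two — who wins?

Round 1 first-place votes: B 276, D 168, C 0, A 119.
B and D advance.
Runoff: B is preferred to D by 276 voters; D by 287.
D wins the runoff.

D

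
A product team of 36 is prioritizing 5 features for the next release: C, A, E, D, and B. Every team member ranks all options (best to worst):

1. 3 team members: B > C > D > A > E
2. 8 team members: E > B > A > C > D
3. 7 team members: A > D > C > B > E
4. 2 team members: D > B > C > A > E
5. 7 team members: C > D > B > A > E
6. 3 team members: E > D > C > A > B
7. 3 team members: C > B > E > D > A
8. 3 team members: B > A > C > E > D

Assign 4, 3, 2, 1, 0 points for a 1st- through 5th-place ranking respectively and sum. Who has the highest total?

C

C: 3·3 + 8·1 + 7·2 + 2·2 + 7·4 + 3·2 + 3·4 + 3·2 = 87
A: 3·1 + 8·2 + 7·4 + 2·1 + 7·1 + 3·1 + 3·0 + 3·3 = 68
E: 3·0 + 8·4 + 7·0 + 2·0 + 7·0 + 3·4 + 3·2 + 3·1 = 53
D: 3·2 + 8·0 + 7·3 + 2·4 + 7·3 + 3·3 + 3·1 + 3·0 = 68
B: 3·4 + 8·3 + 7·1 + 2·3 + 7·2 + 3·0 + 3·3 + 3·4 = 84
C has the highest Borda score (87).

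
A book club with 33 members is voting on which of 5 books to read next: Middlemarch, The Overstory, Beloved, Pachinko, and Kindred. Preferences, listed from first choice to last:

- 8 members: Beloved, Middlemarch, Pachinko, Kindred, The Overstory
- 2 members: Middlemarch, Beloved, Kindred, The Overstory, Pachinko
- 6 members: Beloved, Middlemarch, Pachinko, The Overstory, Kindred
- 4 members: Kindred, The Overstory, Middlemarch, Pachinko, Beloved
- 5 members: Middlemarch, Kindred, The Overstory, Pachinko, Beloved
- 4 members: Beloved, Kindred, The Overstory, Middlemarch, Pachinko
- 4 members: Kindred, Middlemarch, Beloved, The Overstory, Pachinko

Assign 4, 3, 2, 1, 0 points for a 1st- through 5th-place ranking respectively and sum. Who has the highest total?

Middlemarch: 8·3 + 2·4 + 6·3 + 4·2 + 5·4 + 4·1 + 4·3 = 94
The Overstory: 8·0 + 2·1 + 6·1 + 4·3 + 5·2 + 4·2 + 4·1 = 42
Beloved: 8·4 + 2·3 + 6·4 + 4·0 + 5·0 + 4·4 + 4·2 = 86
Pachinko: 8·2 + 2·0 + 6·2 + 4·1 + 5·1 + 4·0 + 4·0 = 37
Kindred: 8·1 + 2·2 + 6·0 + 4·4 + 5·3 + 4·3 + 4·4 = 71
Middlemarch has the highest Borda score (94).

Middlemarch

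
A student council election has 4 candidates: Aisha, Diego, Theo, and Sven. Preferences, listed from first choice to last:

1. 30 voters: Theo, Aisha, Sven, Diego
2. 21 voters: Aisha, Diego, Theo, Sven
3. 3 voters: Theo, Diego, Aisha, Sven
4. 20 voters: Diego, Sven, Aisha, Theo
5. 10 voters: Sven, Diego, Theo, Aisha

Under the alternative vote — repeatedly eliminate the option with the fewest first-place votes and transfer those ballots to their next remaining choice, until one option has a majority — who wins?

Round 1: Aisha 21, Diego 20, Theo 33, Sven 10. Eliminate Sven.
Round 2: Aisha 21, Diego 30, Theo 33. Eliminate Aisha.
Round 3: Diego 51, Theo 33. Diego has a majority.

Diego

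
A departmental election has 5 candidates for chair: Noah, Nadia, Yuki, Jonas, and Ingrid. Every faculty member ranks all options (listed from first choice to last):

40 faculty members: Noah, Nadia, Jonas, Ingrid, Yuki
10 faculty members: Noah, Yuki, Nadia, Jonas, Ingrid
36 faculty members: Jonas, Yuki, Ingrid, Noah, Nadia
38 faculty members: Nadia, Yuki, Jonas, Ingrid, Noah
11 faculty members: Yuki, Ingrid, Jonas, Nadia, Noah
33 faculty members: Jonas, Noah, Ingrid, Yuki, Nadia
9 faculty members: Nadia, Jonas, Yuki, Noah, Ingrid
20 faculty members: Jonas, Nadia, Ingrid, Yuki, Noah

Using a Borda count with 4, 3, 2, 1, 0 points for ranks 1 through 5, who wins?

Jonas

Noah: 40·4 + 10·4 + 36·1 + 38·0 + 11·0 + 33·3 + 9·1 + 20·0 = 344
Nadia: 40·3 + 10·2 + 36·0 + 38·4 + 11·1 + 33·0 + 9·4 + 20·3 = 399
Yuki: 40·0 + 10·3 + 36·3 + 38·3 + 11·4 + 33·1 + 9·2 + 20·1 = 367
Jonas: 40·2 + 10·1 + 36·4 + 38·2 + 11·2 + 33·4 + 9·3 + 20·4 = 571
Ingrid: 40·1 + 10·0 + 36·2 + 38·1 + 11·3 + 33·2 + 9·0 + 20·2 = 289
Jonas has the highest Borda score (571).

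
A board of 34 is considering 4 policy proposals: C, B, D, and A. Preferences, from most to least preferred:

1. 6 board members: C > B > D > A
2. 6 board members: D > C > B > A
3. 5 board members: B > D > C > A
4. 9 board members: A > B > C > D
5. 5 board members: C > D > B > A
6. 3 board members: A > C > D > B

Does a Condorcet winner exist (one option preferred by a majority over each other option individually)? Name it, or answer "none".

C vs B: 20–14 for C.
C vs D: 23–11 for C.
C vs A: 22–12 for C.
C beats every other option head-to-head.

C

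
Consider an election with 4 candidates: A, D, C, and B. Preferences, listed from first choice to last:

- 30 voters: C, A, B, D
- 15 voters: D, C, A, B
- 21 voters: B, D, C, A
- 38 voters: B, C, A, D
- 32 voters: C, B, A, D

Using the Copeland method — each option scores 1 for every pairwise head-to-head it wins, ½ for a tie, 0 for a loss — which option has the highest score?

A: beats D; loses to C and B → score 1.
D: loses to A, C, and B → score 0.
C: beats A, D, and B → score 3.
B: beats A and D; loses to C → score 2.
C has the best pairwise record.

C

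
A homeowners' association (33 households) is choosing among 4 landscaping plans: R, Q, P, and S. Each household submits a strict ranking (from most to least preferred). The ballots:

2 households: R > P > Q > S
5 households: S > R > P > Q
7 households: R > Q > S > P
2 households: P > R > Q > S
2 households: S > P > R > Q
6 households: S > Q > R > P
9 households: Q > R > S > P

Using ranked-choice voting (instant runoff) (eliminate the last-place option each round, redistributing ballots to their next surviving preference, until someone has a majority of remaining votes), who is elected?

R

Round 1: R 9, Q 9, P 2, S 13. Eliminate P.
Round 2: R 11, Q 9, S 13. Eliminate Q.
Round 3: R 20, S 13. R has a majority.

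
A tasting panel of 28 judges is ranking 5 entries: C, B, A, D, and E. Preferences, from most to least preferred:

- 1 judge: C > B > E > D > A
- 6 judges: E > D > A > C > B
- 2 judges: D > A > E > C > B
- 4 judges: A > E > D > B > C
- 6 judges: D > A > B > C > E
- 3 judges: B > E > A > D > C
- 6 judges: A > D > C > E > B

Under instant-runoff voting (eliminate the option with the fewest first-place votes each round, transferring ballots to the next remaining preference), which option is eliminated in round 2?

B

Round 1: C 1, B 3, A 10, D 8, E 6. Eliminate C.
Round 2: B 4, A 10, D 8, E 6. Eliminate B.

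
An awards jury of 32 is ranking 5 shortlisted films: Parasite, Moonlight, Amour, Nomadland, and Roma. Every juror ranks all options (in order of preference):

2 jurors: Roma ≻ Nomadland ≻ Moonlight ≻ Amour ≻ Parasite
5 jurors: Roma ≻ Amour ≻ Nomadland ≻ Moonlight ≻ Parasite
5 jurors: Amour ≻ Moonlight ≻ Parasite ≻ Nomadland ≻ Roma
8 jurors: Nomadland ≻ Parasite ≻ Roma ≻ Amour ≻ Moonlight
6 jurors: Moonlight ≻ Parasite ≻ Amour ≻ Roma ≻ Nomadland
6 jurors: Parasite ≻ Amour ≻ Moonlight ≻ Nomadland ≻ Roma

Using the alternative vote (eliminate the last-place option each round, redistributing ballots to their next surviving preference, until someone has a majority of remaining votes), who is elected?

Round 1: Parasite 6, Moonlight 6, Amour 5, Nomadland 8, Roma 7. Eliminate Amour.
Round 2: Parasite 6, Moonlight 11, Nomadland 8, Roma 7. Eliminate Parasite.
Round 3: Moonlight 17, Nomadland 8, Roma 7. Moonlight has a majority.

Moonlight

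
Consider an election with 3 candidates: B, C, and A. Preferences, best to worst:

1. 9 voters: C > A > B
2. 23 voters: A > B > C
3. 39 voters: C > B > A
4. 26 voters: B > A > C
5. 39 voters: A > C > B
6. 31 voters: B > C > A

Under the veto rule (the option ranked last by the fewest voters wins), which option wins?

Last-place votes: B 48, C 49, A 70.
B is ranked last by the fewest voters, so B wins.

B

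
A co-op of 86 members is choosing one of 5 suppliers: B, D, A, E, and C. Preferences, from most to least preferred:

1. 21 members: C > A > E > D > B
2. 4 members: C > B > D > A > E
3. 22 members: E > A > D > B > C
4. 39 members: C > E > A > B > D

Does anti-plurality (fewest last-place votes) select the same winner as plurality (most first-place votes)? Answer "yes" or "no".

Anti-plurality — last-place votes: B 21, D 39, A 0, E 4, C 22. Winner: A.
Plurality — first-place votes: B 0, D 0, A 0, E 22, C 64. Winner: C.
The two methods disagree.

no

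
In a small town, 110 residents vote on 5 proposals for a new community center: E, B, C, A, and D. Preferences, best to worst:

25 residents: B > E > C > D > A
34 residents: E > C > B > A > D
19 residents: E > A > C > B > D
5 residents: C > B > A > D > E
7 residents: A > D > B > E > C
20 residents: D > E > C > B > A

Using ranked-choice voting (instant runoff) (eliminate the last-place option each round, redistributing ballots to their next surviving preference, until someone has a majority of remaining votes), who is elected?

Round 1: E 53, B 25, C 5, A 7, D 20. Eliminate C.
Round 2: E 53, B 30, A 7, D 20. Eliminate A.
Round 3: E 53, B 30, D 27. Eliminate D.
Round 4: E 73, B 37. E has a majority.

E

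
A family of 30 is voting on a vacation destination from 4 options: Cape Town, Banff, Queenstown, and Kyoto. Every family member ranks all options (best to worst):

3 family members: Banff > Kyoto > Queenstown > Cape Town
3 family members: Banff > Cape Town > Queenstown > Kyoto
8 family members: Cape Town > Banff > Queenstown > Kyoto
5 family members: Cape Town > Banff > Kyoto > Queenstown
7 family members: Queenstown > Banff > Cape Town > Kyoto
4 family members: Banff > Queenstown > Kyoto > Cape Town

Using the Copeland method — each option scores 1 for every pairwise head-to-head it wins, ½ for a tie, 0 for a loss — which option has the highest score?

Cape Town: beats Queenstown and Kyoto; loses to Banff → score 2.
Banff: beats Cape Town, Queenstown, and Kyoto → score 3.
Queenstown: beats Kyoto; loses to Cape Town and Banff → score 1.
Kyoto: loses to Cape Town, Banff, and Queenstown → score 0.
Banff has the best pairwise record.

Banff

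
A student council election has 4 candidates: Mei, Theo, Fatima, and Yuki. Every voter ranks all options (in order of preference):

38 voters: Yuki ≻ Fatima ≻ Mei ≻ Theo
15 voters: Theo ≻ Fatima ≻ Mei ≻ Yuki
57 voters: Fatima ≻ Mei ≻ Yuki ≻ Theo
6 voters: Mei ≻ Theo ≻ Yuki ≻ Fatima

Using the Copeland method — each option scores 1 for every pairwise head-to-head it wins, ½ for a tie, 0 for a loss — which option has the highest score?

Mei: beats Theo and Yuki; loses to Fatima → score 2.
Theo: loses to Mei, Fatima, and Yuki → score 0.
Fatima: beats Mei, Theo, and Yuki → score 3.
Yuki: beats Theo; loses to Mei and Fatima → score 1.
Fatima has the best pairwise record.

Fatima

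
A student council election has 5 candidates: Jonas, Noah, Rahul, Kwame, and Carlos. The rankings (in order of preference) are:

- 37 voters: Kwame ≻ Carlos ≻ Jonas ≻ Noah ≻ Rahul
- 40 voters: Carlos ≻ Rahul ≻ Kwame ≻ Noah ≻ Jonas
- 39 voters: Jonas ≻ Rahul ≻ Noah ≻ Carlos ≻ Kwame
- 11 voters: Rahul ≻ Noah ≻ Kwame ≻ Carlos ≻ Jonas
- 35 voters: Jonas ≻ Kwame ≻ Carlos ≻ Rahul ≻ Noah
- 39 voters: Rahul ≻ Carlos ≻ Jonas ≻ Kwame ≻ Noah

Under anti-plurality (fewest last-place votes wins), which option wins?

Last-place votes: Jonas 51, Noah 74, Rahul 37, Kwame 39, Carlos 0.
Carlos is ranked last by the fewest voters, so Carlos wins.

Carlos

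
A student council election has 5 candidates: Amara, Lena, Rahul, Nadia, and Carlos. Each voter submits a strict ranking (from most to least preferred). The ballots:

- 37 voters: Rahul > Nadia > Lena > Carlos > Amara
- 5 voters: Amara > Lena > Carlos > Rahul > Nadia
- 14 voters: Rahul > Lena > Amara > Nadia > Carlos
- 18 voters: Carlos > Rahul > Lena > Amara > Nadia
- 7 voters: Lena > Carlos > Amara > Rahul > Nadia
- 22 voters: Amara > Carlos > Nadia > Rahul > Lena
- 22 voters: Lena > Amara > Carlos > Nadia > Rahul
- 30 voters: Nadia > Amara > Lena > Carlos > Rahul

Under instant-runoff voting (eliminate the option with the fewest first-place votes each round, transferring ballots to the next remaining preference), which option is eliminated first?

Round 1: Amara 27, Lena 29, Rahul 51, Nadia 30, Carlos 18. Eliminate Carlos.

Carlos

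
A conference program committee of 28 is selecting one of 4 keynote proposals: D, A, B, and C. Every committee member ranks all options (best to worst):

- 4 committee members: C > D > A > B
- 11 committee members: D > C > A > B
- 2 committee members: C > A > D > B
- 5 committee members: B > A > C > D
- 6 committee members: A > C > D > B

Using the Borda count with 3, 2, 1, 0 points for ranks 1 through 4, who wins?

C

D: 4·2 + 11·3 + 2·1 + 5·0 + 6·1 = 49
A: 4·1 + 11·1 + 2·2 + 5·2 + 6·3 = 47
B: 4·0 + 11·0 + 2·0 + 5·3 + 6·0 = 15
C: 4·3 + 11·2 + 2·3 + 5·1 + 6·2 = 57
C has the highest Borda score (57).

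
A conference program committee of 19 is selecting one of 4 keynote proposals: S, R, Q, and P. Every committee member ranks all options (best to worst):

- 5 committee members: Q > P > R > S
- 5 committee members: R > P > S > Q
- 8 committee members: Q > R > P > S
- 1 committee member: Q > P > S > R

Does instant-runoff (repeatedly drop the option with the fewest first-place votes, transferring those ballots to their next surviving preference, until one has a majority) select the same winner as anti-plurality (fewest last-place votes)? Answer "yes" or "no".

Instant-runoff — R1 S 0, R 5, Q 14, P 0 (Q winner). Winner: Q.
Anti-plurality — last-place votes: S 13, R 1, Q 5, P 0. Winner: P.
The two methods disagree.

no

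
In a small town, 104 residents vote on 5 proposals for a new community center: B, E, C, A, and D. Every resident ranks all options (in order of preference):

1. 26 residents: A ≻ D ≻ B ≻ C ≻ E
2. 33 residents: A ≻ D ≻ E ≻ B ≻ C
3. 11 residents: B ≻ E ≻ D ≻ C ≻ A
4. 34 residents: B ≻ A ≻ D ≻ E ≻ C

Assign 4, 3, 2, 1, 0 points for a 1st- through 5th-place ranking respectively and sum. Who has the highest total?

A

B: 26·2 + 33·1 + 11·4 + 34·4 = 265
E: 26·0 + 33·2 + 11·3 + 34·1 = 133
C: 26·1 + 33·0 + 11·1 + 34·0 = 37
A: 26·4 + 33·4 + 11·0 + 34·3 = 338
D: 26·3 + 33·3 + 11·2 + 34·2 = 267
A has the highest Borda score (338).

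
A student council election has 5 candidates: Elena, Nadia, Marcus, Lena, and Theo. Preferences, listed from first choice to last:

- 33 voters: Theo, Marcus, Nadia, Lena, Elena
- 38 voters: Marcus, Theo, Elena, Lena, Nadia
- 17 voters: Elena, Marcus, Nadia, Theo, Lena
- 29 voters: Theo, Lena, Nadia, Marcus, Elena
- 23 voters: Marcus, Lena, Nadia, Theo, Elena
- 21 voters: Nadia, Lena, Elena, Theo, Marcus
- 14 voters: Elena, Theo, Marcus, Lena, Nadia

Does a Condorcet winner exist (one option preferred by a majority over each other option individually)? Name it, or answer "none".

Theo vs Elena: 123–52 for Theo.
Theo vs Nadia: 114–61 for Theo.
Theo vs Marcus: 97–78 for Theo.
Theo vs Lena: 131–44 for Theo.
Theo beats every other option head-to-head.

Theo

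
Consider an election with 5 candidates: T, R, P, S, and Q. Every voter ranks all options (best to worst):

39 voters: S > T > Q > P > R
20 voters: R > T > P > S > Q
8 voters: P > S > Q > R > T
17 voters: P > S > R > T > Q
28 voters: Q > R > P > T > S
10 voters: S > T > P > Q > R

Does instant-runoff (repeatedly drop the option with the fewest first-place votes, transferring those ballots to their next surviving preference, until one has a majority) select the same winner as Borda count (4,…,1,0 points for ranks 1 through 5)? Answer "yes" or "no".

Instant-runoff — R1 T 0, R 20, P 25, S 49, Q 28 (T out); R2 R 20, P 25, S 49, Q 28 (R out); R3 P 45, S 49, Q 28 (Q out); R4 P 73, S 49 (P winner). Winner: P.
Borda — scores: T 252, R 206, P 255, S 291, Q 216. Winner: S.
The two methods disagree.

no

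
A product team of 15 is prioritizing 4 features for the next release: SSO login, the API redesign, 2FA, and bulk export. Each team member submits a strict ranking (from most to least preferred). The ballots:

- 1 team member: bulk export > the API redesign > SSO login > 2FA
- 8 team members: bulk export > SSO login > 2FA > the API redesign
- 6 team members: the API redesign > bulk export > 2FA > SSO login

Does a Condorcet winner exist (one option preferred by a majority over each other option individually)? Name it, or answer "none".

bulk export

bulk export vs SSO login: 15–0 for bulk export.
bulk export vs the API redesign: 9–6 for bulk export.
bulk export vs 2FA: 15–0 for bulk export.
bulk export beats every other option head-to-head.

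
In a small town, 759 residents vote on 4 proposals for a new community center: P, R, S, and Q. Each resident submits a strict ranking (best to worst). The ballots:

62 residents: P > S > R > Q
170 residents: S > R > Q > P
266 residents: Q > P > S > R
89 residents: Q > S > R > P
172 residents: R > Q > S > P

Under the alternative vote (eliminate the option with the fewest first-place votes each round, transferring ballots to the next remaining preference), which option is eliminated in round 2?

Round 1: P 62, R 172, S 170, Q 355. Eliminate P.
Round 2: R 172, S 232, Q 355. Eliminate R.

R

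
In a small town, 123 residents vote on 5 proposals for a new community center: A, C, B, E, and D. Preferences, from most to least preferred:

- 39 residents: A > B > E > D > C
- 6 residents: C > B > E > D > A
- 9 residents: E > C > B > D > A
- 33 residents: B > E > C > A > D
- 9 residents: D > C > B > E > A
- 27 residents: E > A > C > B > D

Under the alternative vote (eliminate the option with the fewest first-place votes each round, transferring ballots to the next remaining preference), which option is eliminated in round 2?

Round 1: A 39, C 6, B 33, E 36, D 9. Eliminate C.
Round 2: A 39, B 39, E 36, D 9. Eliminate D.

D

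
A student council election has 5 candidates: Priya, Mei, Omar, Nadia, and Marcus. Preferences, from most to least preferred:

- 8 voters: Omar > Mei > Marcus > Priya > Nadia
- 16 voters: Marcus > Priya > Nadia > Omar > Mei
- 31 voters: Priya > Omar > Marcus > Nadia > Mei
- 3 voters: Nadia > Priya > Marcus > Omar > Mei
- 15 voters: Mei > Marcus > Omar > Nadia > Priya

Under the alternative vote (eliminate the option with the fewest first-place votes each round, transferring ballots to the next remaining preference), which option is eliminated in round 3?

Marcus

Round 1: Priya 31, Mei 15, Omar 8, Nadia 3, Marcus 16. Eliminate Nadia.
Round 2: Priya 34, Mei 15, Omar 8, Marcus 16. Eliminate Omar.
Round 3: Priya 34, Mei 23, Marcus 16. Eliminate Marcus.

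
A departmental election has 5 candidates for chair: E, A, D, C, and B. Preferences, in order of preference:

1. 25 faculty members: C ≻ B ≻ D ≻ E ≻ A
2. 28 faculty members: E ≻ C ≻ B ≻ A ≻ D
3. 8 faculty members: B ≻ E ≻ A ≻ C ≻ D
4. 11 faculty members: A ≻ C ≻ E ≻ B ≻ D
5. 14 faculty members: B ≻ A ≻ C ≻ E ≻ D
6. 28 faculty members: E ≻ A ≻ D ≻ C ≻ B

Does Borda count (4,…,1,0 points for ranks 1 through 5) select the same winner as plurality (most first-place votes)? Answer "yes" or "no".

Borda — scores: E 309, A 214, D 106, C 281, B 230. Winner: E.
Plurality — first-place votes: E 56, A 11, D 0, C 25, B 22. Winner: E.
The two methods agree.

yes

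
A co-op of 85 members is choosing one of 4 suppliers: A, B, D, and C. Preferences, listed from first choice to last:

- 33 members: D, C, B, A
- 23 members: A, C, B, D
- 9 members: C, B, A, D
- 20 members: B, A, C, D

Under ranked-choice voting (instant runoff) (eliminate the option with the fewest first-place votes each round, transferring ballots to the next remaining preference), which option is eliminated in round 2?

A

Round 1: A 23, B 20, D 33, C 9. Eliminate C.
Round 2: A 23, B 29, D 33. Eliminate A.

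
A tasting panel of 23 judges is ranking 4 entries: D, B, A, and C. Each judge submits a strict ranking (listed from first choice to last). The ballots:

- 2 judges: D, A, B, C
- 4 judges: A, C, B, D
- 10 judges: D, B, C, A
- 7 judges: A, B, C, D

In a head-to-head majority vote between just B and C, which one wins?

Voters preferring B to C: 19; preferring C to B: 4.
B wins the head-to-head.

B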